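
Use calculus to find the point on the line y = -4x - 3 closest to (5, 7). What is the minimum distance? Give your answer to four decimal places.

7.2761

Minimize D(x)^2 = (x - 5)^2 + (-4x - 10)^2.
d/dx[D^2] = 2(x - 5) + 2·(-4)·(-4x - 10) = 0 ⇒ x = -35/17.
Then y = 89/17 and the distance is √(900/17) ≈ 7.2761.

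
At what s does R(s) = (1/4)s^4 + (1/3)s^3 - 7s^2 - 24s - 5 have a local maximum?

-2

R'(s) = s^3 + s^2 - 14s - 24. Setting R'(s) = 0 gives s ∈ {-3, -2, 4}.
Second-derivative test with R''(s) = 3s^2 + 2s - 14: R''(-3) = 7 > 0 ⇒ local minimum; R''(-2) = -6 < 0 ⇒ local maximum; R''(4) = 42 > 0 ⇒ local minimum.
So the local maximum value is R(-2) = 49/3.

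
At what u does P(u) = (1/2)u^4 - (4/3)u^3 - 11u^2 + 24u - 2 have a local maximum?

P'(u) = 2u^3 - 4u^2 - 22u + 24. Setting P'(u) = 0 gives u ∈ {-3, 1, 4}.
Since P''(u) = 6u^2 - 8u - 22, we get P''(-3) = 56 > 0 ⇒ local minimum; P''(1) = -24 < 0 ⇒ local maximum; P''(4) = 42 > 0 ⇒ local minimum.
Thus P has its local maximum at u = 1, with value 61/6.

1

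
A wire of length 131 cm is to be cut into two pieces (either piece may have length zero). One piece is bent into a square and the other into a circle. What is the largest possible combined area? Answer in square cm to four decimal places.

Let x be the length used for the square. Square side x/4; circle radius (131−x)/(2π).
A(x) = (x/4)² + π·((131−x)/(2π))² = x²/16 + (131−x)²/(4π) for 0 ≤ x ≤ 131. A'(x) = x/8 − (131−x)/(2π) = 0 gives x = 4·131/(π+4) ≈ 73.3730.
A'' > 0, so the interior critical point is a minimum; the maximum is at an endpoint. A(0) = 1365.6290 and A(131) = 1072.5625, so the largest area is 1365.6290.

1365.6290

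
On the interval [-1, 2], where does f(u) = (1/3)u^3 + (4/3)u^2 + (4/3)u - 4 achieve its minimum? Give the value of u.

-2/3

Differentiating, f'(u) = u^2 + (8/3)u + 4/3; whose only zero in [-1, 2] is u = -2/3.
Compare values at every candidate in [-1, 2]: f(-1) = -13/3; f(-2/3) = -356/81; f(2) = 20/3.
The minimum over the interval is -356/81, attained at u = -2/3.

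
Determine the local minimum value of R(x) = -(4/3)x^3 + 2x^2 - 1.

Critical points: R'(x) = -4x^2 + 4x vanishes at x = 0, 1.
R''(x) = -8x + 4. R''(0) = 4 > 0 ⇒ local minimum; R''(1) = -4 < 0 ⇒ local maximum.
Thus R has its local minimum at x = 0, with value -1.

-1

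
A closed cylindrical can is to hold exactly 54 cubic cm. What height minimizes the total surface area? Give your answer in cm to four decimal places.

With radius r and height h, πr²h = 54 so h = 54/(πr²), and S(r) = 2πr² + 2πrh = 2πr² + 2·54/r.
S'(r) = 4πr − 2·54/r² = 0 ⇒ r³ = 54/(2π), so r ≈ 2.0484 and h = 2r ≈ 4.0967.
S''(r) = 4π + 4·54/r³ > 0, so this is the minimum; S ≈ 79.0880.

4.0967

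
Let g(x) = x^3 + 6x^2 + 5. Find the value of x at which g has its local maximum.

-4

Critical points: g'(x) = 3x^2 + 12x vanishes at x = -4, 0.
g''(x) = 6x + 12. g''(-4) = -12 < 0 ⇒ local maximum; g''(0) = 12 > 0 ⇒ local minimum.
The local maximum is g(-4) = 37.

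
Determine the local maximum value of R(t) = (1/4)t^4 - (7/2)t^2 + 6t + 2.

R'(t) = t^3 - 7t + 6. Setting R'(t) = 0 gives t ∈ {-3, 1, 2}.
R''(t) = 3t^2 - 7. R''(-3) = 20 > 0 ⇒ local minimum; R''(1) = -4 < 0 ⇒ local maximum; R''(2) = 5 > 0 ⇒ local minimum.
So the local maximum value is R(1) = 19/4.

19/4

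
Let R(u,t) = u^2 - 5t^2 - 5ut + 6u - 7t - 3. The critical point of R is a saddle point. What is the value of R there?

-476/45

∂R/∂u = 2u - 5t + 6 = 0 and ∂R/∂t = -5u - 10t - 7 = 0, so (u, t) = (-19/9, 16/45).
The Hessian has R_{uu} = 2, R_{tt} = -10, R_{ut} = -5, giving D = -45 < 0, so the point is a saddle point.
R(-19/9, 16/45) = -476/45.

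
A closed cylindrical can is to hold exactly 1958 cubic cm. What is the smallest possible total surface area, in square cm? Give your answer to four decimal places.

With radius r and height h, πr²h = 1958 so h = 1958/(πr²), and S(r) = 2πr² + 2πrh = 2πr² + 2·1958/r.
S'(r) = 4πr − 2·1958/r² = 0 ⇒ r³ = 1958/(2π), so r ≈ 6.7797 and h = 2r ≈ 13.5594.
S''(r) = 4π + 4·1958/r³ > 0, so this is the minimum; S ≈ 866.4091.

866.4091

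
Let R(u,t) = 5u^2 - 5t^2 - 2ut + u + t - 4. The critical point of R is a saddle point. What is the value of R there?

-207/52

∂R/∂u = 10u - 2t + 1 = 0 and ∂R/∂t = -2u - 10t + 1 = 0, so (u, t) = (-1/13, 3/26).
The Hessian has R_{uu} = 10, R_{tt} = -10, R_{ut} = -2, giving D = -104 < 0, so the point is a saddle point.
R(-1/13, 3/26) = -207/52.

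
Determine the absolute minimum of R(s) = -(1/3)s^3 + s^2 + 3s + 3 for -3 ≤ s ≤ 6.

-15

R'(s) = -s^2 + 2s + 3, which vanishes at s = -1 and s = 3.
Candidates: R(-3) = 12; R(-1) = 4/3; R(3) = 12; R(6) = -15.
Hence the absolute minimum is -15 at s = 6.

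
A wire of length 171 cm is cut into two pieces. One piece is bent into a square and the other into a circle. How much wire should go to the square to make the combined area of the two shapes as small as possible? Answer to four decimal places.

95.7770

Let x be the length used for the square. Square side x/4; circle radius (171−x)/(2π).
A(x) = (x/4)² + π·((171−x)/(2π))² = x²/16 + (171−x)²/(4π) for 0 ≤ x ≤ 171. A'(x) = x/8 − (171−x)/(2π) = 0 gives x = 4·171/(π+4) ≈ 95.7770.
A'' = 1/8 + 1/(2π) > 0, so this gives the minimum combined area; x ≈ 95.7770 cm to the square.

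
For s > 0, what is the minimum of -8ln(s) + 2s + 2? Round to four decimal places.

-1.0904

P'(s) = -8/s + 2 = 0 gives s = 4.
P''(s) = 8/s², which is positive for s > 0, so this is a local minimum.
P(4) = -8·ln(4) + 8 + 2 ≈ -1.0904.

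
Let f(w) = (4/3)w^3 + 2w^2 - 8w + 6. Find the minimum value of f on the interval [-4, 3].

The derivative is 4w^2 + 4w - 8, which vanishes at w = -2 and w = 1.
Evaluating at the critical points and endpoints: f(-4) = -46/3, f(-2) = 58/3, f(1) = 4/3, f(3) = 36.
Hence the absolute minimum is -46/3 at w = -4.

-46/3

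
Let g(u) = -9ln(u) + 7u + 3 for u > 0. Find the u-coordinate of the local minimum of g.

g'(u) = -9/u + 7 = 0 gives u = 9/7.
g''(u) = 9/u², which is positive for u > 0, so this is a local minimum.
g(9/7) = -9·ln(9/7) + 9 + 3 ≈ 9.7382.

9/7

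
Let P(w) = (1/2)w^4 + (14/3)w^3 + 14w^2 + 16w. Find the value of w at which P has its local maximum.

-2

Critical points: P'(w) = 2w^3 + 14w^2 + 28w + 16 vanishes at w = -4, -2, -1.
P''(w) = 6w^2 + 28w + 28. P''(-4) = 12 > 0 ⇒ local minimum; P''(-2) = -4 < 0 ⇒ local maximum; P''(-1) = 6 > 0 ⇒ local minimum.
Thus P has its local maximum at w = -2, with value -16/3.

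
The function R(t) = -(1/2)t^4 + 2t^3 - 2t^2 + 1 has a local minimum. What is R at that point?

Critical points: R'(t) = -2t^3 + 6t^2 - 4t vanishes at t = 0, 1, 2.
R''(t) = -6t^2 + 12t - 4. R''(0) = -4 < 0 ⇒ local maximum; R''(1) = 2 > 0 ⇒ local minimum; R''(2) = -4 < 0 ⇒ local maximum.
Thus R has its local minimum at t = 1, with value 1/2.

1/2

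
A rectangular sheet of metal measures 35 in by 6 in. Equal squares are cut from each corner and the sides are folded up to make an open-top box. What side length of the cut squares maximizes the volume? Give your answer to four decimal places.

1.4301

With cut size x, the volume is V(x) = x(35 − 2x)(6 − 2x) for 0 < x < 3.
V'(x) = 12x^2 − 164x + 210. Setting V'(x) = 0 gives x ≈ 1.4301 (the root in (0, 3)).
V''(x) = 24x − 164 is negative there, so this is the maximum; V ≈ 144.3150.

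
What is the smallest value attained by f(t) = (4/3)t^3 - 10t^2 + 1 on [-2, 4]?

The derivative is 4t^2 - 20t, whose only zero in [-2, 4] is t = 0.
Compare values at every candidate in [-2, 4]: f(-2) = -149/3, f(0) = 1, f(4) = -221/3.
So the minimum is f(4) = -221/3.

-221/3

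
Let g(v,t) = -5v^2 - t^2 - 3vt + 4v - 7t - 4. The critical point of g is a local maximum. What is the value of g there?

301/11

∂g/∂v = -10v - 3t + 4 = 0 and ∂g/∂t = -3v - 2t - 7 = 0, so (v, t) = (29/11, -82/11).
The Hessian has g_{vv} = -10, g_{tt} = -2, g_{vt} = -3, giving D = 11 > 0 with g_{vv} < 0, so the point is a local maximum.
g(29/11, -82/11) = 301/11.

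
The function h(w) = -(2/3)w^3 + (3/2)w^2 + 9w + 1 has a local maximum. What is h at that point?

h'(w) = -2w^2 + 3w + 9 = 0 at w = -3/2, 3.
Since h''(w) = -4w + 3, we get h''(-3/2) = 9 > 0 ⇒ local minimum; h''(3) = -9 < 0 ⇒ local maximum.
The local maximum is h(3) = 47/2.

47/2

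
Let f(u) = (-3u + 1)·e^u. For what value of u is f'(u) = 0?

-2/3

By the product rule, f'(u) = (-3u - 2)·e^u. Since e^u > 0, the only critical point is u = -2/3.
f''(-2/3) has the same sign as -3 < 0, so this is a local maximum.
f(-2/3) = (3)·e^(-2/3) ≈ 1.5403.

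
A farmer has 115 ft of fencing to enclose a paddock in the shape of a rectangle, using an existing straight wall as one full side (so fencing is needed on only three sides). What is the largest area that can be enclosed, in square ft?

13225/8

Let the sides perpendicular to the wall have length x and the parallel side y, so 2x + y = 115 and the area is A = xy = x(115 − 2x).
A'(x) = 115 − 4x = 0 gives x = 115/4, and A''(x) = −4 < 0 confirms a maximum.
Then y = 115 − 2·115/4 = 115/2 and A = 13225/8.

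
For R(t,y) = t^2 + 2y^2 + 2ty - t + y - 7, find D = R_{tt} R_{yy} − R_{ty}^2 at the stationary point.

4

∂R/∂t = 2t + 2y - 1 = 0 and ∂R/∂y = 2t + 4y + 1 = 0, so (t, y) = (3/2, -1).
The Hessian has R_{tt} = 2, R_{yy} = 4, R_{ty} = 2, giving D = 4 > 0 with R_{tt} > 0, so the point is a local minimum.
D = (2)·(4) − (2)^2 = 4.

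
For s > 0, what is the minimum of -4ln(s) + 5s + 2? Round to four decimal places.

g'(s) = -4/s + 5 = 0 gives s = 4/5.
g''(s) = 4/s², which is positive for s > 0, so this is a local minimum.
g(4/5) = -4·ln(4/5) + 4 + 2 ≈ 6.8926.

6.8926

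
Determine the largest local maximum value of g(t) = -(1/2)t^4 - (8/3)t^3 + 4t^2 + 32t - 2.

g'(t) = -2t^3 - 8t^2 + 8t + 32 = 0 at t = -4, -2, 2.
Since g''(t) = -6t^2 - 16t + 8, we get g''(-4) = -24 < 0 ⇒ local maximum; g''(-2) = 16 > 0 ⇒ local minimum; g''(2) = -48 < 0 ⇒ local maximum.
Thus g has its largest local maximum at t = 2, with value 146/3.

146/3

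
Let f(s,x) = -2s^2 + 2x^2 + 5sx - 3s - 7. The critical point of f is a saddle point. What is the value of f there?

-269/41

∂f/∂s = -4s + 5x - 3 = 0 and ∂f/∂x = 5s + 4x = 0, so (s, x) = (-12/41, 15/41).
The Hessian has f_{ss} = -4, f_{xx} = 4, f_{sx} = 5, giving D = -41 < 0, so the point is a saddle point.
f(-12/41, 15/41) = -269/41.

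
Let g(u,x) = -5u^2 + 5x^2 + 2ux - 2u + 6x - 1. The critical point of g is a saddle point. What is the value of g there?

∂g/∂u = -10u + 2x - 2 = 0 and ∂g/∂x = 2u + 10x + 6 = 0, so (u, x) = (-4/13, -7/13).
The Hessian has g_{uu} = -10, g_{xx} = 10, g_{ux} = 2, giving D = -104 < 0, so the point is a saddle point.
g(-4/13, -7/13) = -30/13.

-30/13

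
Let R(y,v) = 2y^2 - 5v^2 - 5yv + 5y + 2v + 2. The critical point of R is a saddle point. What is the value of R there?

63/65

∂R/∂y = 4y - 5v + 5 = 0 and ∂R/∂v = -5y - 10v + 2 = 0, so (y, v) = (-8/13, 33/65).
The Hessian has R_{yy} = 4, R_{vv} = -10, R_{yv} = -5, giving D = -65 < 0, so the point is a saddle point.
R(-8/13, 33/65) = 63/65.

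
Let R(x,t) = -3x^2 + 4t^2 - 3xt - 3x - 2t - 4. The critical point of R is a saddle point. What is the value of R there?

∂R/∂x = -6x - 3t - 3 = 0 and ∂R/∂t = -3x + 8t - 2 = 0, so (x, t) = (-10/19, 1/19).
The Hessian has R_{xx} = -6, R_{tt} = 8, R_{xt} = -3, giving D = -57 < 0, so the point is a saddle point.
R(-10/19, 1/19) = -62/19.

-62/19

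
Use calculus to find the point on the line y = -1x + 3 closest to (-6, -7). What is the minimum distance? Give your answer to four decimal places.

11.3137

Minimize D(x)^2 = (x + 6)^2 + (-x + 10)^2.
d/dx[D^2] = 2(x + 6) + 2·(-1)·(-x + 10) = 0 ⇒ x = 2.
Then y = 1 and the distance is √(128) ≈ 11.3137.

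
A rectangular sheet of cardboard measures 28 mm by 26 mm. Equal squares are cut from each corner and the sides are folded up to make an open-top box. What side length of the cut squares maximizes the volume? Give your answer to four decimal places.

With cut size x, the volume is V(x) = x(28 − 2x)(26 − 2x) for 0 < x < 13.
V'(x) = 12x^2 − 216x + 728. Setting V'(x) = 0 gives x ≈ 4.4908 (the root in (0, 13)).
V''(x) = 24x − 216 is negative there, so this is the maximum; V ≈ 1453.5046.

4.4908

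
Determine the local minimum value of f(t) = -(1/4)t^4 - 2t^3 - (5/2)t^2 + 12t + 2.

-91/4

Critical points: f'(t) = -t^3 - 6t^2 - 5t + 12 vanishes at t = -4, -3, 1.
Second-derivative test with f''(t) = -3t^2 - 12t - 5: f''(-4) = -5 < 0 ⇒ local maximum; f''(-3) = 4 > 0 ⇒ local minimum; f''(1) = -20 < 0 ⇒ local maximum.
The local minimum is f(-3) = -91/4.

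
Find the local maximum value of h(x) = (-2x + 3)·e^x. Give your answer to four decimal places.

Differentiating with the product rule gives h'(x) = (-2x + 1)·e^x. Since e^x > 0, the only critical point is x = 1/2.
h''(1/2) has the same sign as -2 < 0, so this is a local maximum.
h(1/2) = (2)·e^(1/2) ≈ 3.2974.

3.2974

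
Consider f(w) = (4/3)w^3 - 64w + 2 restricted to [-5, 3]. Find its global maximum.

Differentiating, f'(w) = 4w^2 - 64; whose only zero in [-5, 3] is w = -4.
Compare values at every candidate in [-5, 3]: f(-5) = 466/3, f(-4) = 518/3, f(3) = -154.
So the maximum is f(-4) = 518/3.

518/3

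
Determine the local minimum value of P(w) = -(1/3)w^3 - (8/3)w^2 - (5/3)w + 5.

-35/3

P'(w) = -w^2 - (16/3)w - 5/3 = 0 at w = -5, -1/3.
Since P''(w) = -2w - 16/3, we get P''(-5) = 14/3 > 0 ⇒ local minimum; P''(-1/3) = -14/3 < 0 ⇒ local maximum.
Thus P has its local minimum at w = -5, with value -35/3.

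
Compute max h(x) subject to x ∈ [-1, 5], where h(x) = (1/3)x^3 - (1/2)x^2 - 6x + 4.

55/6

The derivative is x^2 - x - 6, whose only zero in [-1, 5] is x = 3.
Compare values at every candidate in [-1, 5]: h(-1) = 55/6, h(3) = -19/2, h(5) = 19/6.
The maximum over the interval is 55/6, attained at x = -1.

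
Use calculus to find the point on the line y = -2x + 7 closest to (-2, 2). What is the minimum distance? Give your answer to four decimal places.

4.0249

Minimize D(x)^2 = (x + 2)^2 + (-2x + 5)^2.
d/dx[D^2] = 2(x + 2) + 2·(-2)·(-2x + 5) = 0 ⇒ x = 8/5.
Then y = 19/5 and the distance is √(81/5) ≈ 4.0249.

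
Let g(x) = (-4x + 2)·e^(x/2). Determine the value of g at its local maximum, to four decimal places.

Differentiating with the product rule gives g'(x) = (-2x - 3)·e^(x/2). Since e^(x/2) > 0, the only critical point is x = -3/2.
g''(-3/2) has the same sign as -2 < 0, so this is a local maximum.
g(-3/2) = (8)·e^(-3/4) ≈ 3.7789.

3.7789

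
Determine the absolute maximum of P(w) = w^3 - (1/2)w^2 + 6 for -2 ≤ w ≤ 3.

57/2

Differentiating, P'(w) = 3w^2 - w; which vanishes at w = 0 and w = 1/3.
Compare values at every candidate in [-2, 3]: P(-2) = -4; P(0) = 6; P(1/3) = 323/54; P(3) = 57/2.
Hence the absolute maximum is 57/2 at w = 3.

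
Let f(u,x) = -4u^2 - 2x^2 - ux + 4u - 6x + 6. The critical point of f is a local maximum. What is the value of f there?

386/31

∂f/∂u = -8u - x + 4 = 0 and ∂f/∂x = -u - 4x - 6 = 0, so (u, x) = (22/31, -52/31).
The Hessian has f_{uu} = -8, f_{xx} = -4, f_{ux} = -1, giving D = 31 > 0 with f_{uu} < 0, so the point is a local maximum.
f(22/31, -52/31) = 386/31.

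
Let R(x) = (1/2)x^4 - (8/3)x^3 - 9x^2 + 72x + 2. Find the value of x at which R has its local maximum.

3

Critical points: R'(x) = 2x^3 - 8x^2 - 18x + 72 vanishes at x = -3, 3, 4.
Since R''(x) = 6x^2 - 16x - 18, we get R''(-3) = 84 > 0 ⇒ local minimum; R''(3) = -12 < 0 ⇒ local maximum; R''(4) = 14 > 0 ⇒ local minimum.
The local maximum is R(3) = 211/2.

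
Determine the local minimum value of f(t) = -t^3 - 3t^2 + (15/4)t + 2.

-21/2

f'(t) = -3t^2 - 6t + 15/4 = 0 at t = -5/2, 1/2.
Since f''(t) = -6t - 6, we get f''(-5/2) = 9 > 0 ⇒ local minimum; f''(1/2) = -9 < 0 ⇒ local maximum.
So the local minimum value is f(-5/2) = -21/2.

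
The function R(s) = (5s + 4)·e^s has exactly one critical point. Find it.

-9/5

By the product rule, R'(s) = (5s + 9)·e^s. Since e^s > 0, the only critical point is s = -9/5.
R''(-9/5) has the same sign as 5 > 0, so this is a local minimum.
R(-9/5) = (-5)·e^(-9/5) ≈ -0.8265.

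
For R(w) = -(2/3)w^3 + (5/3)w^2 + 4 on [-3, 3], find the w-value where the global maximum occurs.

Differentiating, R'(w) = -2w^2 + (10/3)w; which vanishes at w = 0 and w = 5/3.
Candidates: R(-3) = 37,  R(0) = 4,  R(5/3) = 449/81,  R(3) = 1.
So the maximum is R(-3) = 37.

-3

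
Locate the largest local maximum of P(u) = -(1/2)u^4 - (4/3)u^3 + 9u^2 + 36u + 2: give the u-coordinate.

P'(u) = -2u^3 - 4u^2 + 18u + 36 = 0 at u = -3, -2, 3.
P''(u) = -6u^2 - 8u + 18. P''(-3) = -12 < 0 ⇒ local maximum; P''(-2) = 10 > 0 ⇒ local minimum; P''(3) = -60 < 0 ⇒ local maximum.
Thus P has its largest local maximum at u = 3, with value 229/2.

3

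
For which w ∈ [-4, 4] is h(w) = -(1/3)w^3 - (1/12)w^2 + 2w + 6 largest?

The derivative is -w^2 - (1/6)w + 2, which vanishes at w = -3/2 and w = 4/3.
Compare values at every candidate in [-4, 4]: h(-4) = 18, h(-3/2) = 63/16, h(4/3) = 626/81, h(4) = -26/3.
So the maximum is h(-4) = 18.

-4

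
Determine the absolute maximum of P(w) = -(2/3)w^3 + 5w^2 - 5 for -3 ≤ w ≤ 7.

58

Differentiating, P'(w) = -2w^2 + 10w; which vanishes at w = 0 and w = 5.
Compare values at every candidate in [-3, 7]: P(-3) = 58,  P(0) = -5,  P(5) = 110/3,  P(7) = 34/3.
The maximum over the interval is 58, attained at w = -3.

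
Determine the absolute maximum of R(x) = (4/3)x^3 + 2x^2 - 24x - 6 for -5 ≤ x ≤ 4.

Differentiating, R'(x) = 4x^2 + 4x - 24; which vanishes at x = -3 and x = 2.
Compare values at every candidate in [-5, 4]: R(-5) = -8/3,  R(-3) = 48,  R(2) = -106/3,  R(4) = 46/3.
The maximum over the interval is 48, attained at x = -3.

48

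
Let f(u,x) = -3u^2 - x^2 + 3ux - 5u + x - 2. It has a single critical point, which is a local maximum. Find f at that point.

7/3

∂f/∂u = -6u + 3x - 5 = 0 and ∂f/∂x = 3u - 2x + 1 = 0, so (u, x) = (-7/3, -3).
The Hessian has f_{uu} = -6, f_{xx} = -2, f_{ux} = 3, giving D = 3 > 0 with f_{uu} < 0, so the point is a local maximum.
f(-7/3, -3) = 7/3.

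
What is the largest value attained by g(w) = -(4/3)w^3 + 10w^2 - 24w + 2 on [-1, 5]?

g'(w) = -4w^2 + 20w - 24, which vanishes at w = 2 and w = 3.
Compare values at every candidate in [-1, 5]: g(-1) = 112/3,  g(2) = -50/3,  g(3) = -16,  g(5) = -104/3.
Hence the absolute maximum is 112/3 at w = -1.

112/3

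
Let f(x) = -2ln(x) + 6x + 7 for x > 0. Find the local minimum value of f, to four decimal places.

11.1972

f'(x) = -2/x + 6 = 0 gives x = 1/3.
f''(x) = 2/x², which is positive for x > 0, so this is a local minimum.
f(1/3) = -2·ln(1/3) + 2 + 7 ≈ 11.1972.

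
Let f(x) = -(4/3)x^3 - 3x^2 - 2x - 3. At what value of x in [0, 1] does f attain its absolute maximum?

f'(x) = -4x^2 - 6x - 2, which has no zeros in [0, 1].
Candidates: f(0) = -3; f(1) = -28/3.
Hence the absolute maximum is -3 at x = 0.

0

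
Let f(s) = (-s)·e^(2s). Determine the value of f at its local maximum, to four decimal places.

0.1839

f'(s) = (-1)·e^(2s) + (-s)·2·e^(2s) = (-2s - 1)·e^(2s). Since e^(2s) > 0, the only critical point is s = -1/2.
f''(-1/2) has the same sign as -2 < 0, so this is a local maximum.
f(-1/2) = (1/2)·e^(-1) ≈ 0.1839.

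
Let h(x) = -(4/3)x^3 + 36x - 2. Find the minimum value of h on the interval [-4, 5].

-74

h'(x) = -4x^2 + 36, which vanishes at x = -3 and x = 3.
Evaluating at the critical points and endpoints: h(-4) = -182/3,  h(-3) = -74,  h(3) = 70,  h(5) = 34/3.
So the minimum is h(-3) = -74.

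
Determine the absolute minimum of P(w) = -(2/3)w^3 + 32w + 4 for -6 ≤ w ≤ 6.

-244/3

P'(w) = -2w^2 + 32, which vanishes at w = -4 and w = 4.
Evaluating at the critical points and endpoints: P(-6) = -44,  P(-4) = -244/3,  P(4) = 268/3,  P(6) = 52.
So the minimum is P(-4) = -244/3.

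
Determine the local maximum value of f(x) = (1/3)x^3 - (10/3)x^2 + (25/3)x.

500/81

f'(x) = x^2 - (20/3)x + 25/3 = 0 at x = 5/3, 5.
Since f''(x) = 2x - 20/3, we get f''(5/3) = -10/3 < 0 ⇒ local maximum; f''(5) = 10/3 > 0 ⇒ local minimum.
Thus f has its local maximum at x = 5/3, with value 500/81.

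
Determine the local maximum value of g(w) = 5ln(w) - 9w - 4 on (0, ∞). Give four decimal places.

-11.9389

g'(w) = 5/w − 9 = 0 gives w = 5/9.
g''(w) = -5/w², which is negative for w > 0, so this is a local maximum.
g(5/9) = 5·ln(5/9) - 5 - 4 ≈ -11.9389.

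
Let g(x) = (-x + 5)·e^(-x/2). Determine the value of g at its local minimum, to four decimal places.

-0.0604

g'(x) = (-1)·e^(-x/2) + (-x + 5)·(-1/2)·e^(-x/2) = ((1/2)x - 7/2)·e^(-x/2). Since e^(-x/2) > 0, the only critical point is x = 7.
g''(7) has the same sign as 1/2 > 0, so this is a local minimum.
g(7) = (-2)·e^(-7/2) ≈ -0.0604.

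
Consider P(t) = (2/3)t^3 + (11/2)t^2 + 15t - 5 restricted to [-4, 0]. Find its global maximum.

-5

The derivative is 2t^2 + 11t + 15, which vanishes at t = -3 and t = -5/2.
Evaluating at the critical points and endpoints: P(-4) = -59/3, P(-3) = -37/2, P(-5/2) = -445/24, P(0) = -5.
The maximum over the interval is -5, attained at t = 0.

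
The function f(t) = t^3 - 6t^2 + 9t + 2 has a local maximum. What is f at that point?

6

Critical points: f'(t) = 3t^2 - 12t + 9 vanishes at t = 1, 3.
f''(t) = 6t - 12. f''(1) = -6 < 0 ⇒ local maximum; f''(3) = 6 > 0 ⇒ local minimum.
So the local maximum value is f(1) = 6.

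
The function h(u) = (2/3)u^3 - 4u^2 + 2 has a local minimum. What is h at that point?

-58/3

Critical points: h'(u) = 2u^2 - 8u vanishes at u = 0, 4.
Since h''(u) = 4u - 8, we get h''(0) = -8 < 0 ⇒ local maximum; h''(4) = 8 > 0 ⇒ local minimum.
So the local minimum value is h(4) = -58/3.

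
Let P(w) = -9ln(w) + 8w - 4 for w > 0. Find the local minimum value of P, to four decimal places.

P'(w) = -9/w + 8 = 0 gives w = 9/8.
P''(w) = 9/w², which is positive for w > 0, so this is a local minimum.
P(9/8) = -9·ln(9/8) + 9 - 4 ≈ 3.9400.

3.9400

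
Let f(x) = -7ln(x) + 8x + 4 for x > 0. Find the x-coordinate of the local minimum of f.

f'(x) = -7/x + 8 = 0 gives x = 7/8.
f''(x) = 7/x², which is positive for x > 0, so this is a local minimum.
f(7/8) = -7·ln(7/8) + 7 + 4 ≈ 11.9347.

7/8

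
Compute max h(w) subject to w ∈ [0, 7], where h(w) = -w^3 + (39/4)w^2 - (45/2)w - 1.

21/4

Differentiating, h'(w) = -3w^2 + (39/2)w - 45/2; which vanishes at w = 3/2 and w = 5.
Evaluating at the critical points and endpoints: h(0) = -1,  h(3/2) = -259/16,  h(5) = 21/4,  h(7) = -95/4.
So the maximum is h(5) = 21/4.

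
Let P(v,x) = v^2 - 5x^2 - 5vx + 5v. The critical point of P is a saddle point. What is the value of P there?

∂P/∂v = 2v - 5x + 5 = 0 and ∂P/∂x = -5v - 10x = 0, so (v, x) = (-10/9, 5/9).
The Hessian has P_{vv} = 2, P_{xx} = -10, P_{vx} = -5, giving D = -45 < 0, so the point is a saddle point.
P(-10/9, 5/9) = -25/9.

-25/9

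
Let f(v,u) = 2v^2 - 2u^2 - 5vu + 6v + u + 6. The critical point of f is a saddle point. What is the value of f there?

206/41

∂f/∂v = 4v - 5u + 6 = 0 and ∂f/∂u = -5v - 4u + 1 = 0, so (v, u) = (-19/41, 34/41).
The Hessian has f_{vv} = 4, f_{uu} = -4, f_{vu} = -5, giving D = -41 < 0, so the point is a saddle point.
f(-19/41, 34/41) = 206/41.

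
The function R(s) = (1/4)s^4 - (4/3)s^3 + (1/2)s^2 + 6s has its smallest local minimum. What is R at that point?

R'(s) = s^3 - 4s^2 + s + 6. Setting R'(s) = 0 gives s ∈ {-1, 2, 3}.
Second-derivative test with R''(s) = 3s^2 - 8s + 1: R''(-1) = 12 > 0 ⇒ local minimum; R''(2) = -3 < 0 ⇒ local maximum; R''(3) = 4 > 0 ⇒ local minimum.
The smallest local minimum is R(-1) = -47/12.

-47/12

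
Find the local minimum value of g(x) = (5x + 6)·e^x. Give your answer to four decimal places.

-0.5540

g'(x) = 5·e^x + (5x + 6)·1·e^x = (5x + 11)·e^x. Since e^x > 0, the only critical point is x = -11/5.
g''(-11/5) has the same sign as 5 > 0, so this is a local minimum.
g(-11/5) = (-5)·e^(-11/5) ≈ -0.5540.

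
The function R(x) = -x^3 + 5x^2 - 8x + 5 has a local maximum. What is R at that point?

R'(x) = -3x^2 + 10x - 8 = 0 at x = 4/3, 2.
Second-derivative test with R''(x) = -6x + 10: R''(4/3) = 2 > 0 ⇒ local minimum; R''(2) = -2 < 0 ⇒ local maximum.
Thus R has its local maximum at x = 2, with value 1.

1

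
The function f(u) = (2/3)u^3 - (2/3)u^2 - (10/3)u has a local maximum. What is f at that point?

f'(u) = 2u^2 - (4/3)u - 10/3. Setting f'(u) = 0 gives u ∈ {-1, 5/3}.
Second-derivative test with f''(u) = 4u - 4/3: f''(-1) = -16/3 < 0 ⇒ local maximum; f''(5/3) = 16/3 > 0 ⇒ local minimum.
The local maximum is f(-1) = 2.

2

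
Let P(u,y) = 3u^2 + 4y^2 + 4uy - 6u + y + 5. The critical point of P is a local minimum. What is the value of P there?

-11/32

∂P/∂u = 6u + 4y - 6 = 0 and ∂P/∂y = 4u + 8y + 1 = 0, so (u, y) = (13/8, -15/16).
The Hessian has P_{uu} = 6, P_{yy} = 8, P_{uy} = 4, giving D = 32 > 0 with P_{uu} > 0, so the point is a local minimum.
P(13/8, -15/16) = -11/32.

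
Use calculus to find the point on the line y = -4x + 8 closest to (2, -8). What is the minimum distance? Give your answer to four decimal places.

Minimize D(x)^2 = (x - 2)^2 + (-4x + 16)^2.
d/dx[D^2] = 2(x - 2) + 2·(-4)·(-4x + 16) = 0 ⇒ x = 66/17.
Then y = -128/17 and the distance is √(64/17) ≈ 1.9403.

1.9403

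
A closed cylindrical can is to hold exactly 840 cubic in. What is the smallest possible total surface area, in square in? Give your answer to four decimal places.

492.8341

With radius r and height h, πr²h = 840 so h = 840/(πr²), and S(r) = 2πr² + 2πrh = 2πr² + 2·840/r.
S'(r) = 4πr − 2·840/r² = 0 ⇒ r³ = 840/(2π), so r ≈ 5.1133 and h = 2r ≈ 10.2266.
S''(r) = 4π + 4·840/r³ > 0, so this is the minimum; S ≈ 492.8341.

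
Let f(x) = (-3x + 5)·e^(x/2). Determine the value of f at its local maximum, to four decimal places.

f'(x) = (-3)·e^(x/2) + (-3x + 5)·(1/2)·e^(x/2) = (-(3/2)x - 1/2)·e^(x/2). Since e^(x/2) > 0, the only critical point is x = -1/3.
f''(-1/3) has the same sign as -3/2 < 0, so this is a local maximum.
f(-1/3) = (6)·e^(-1/6) ≈ 5.0789.

5.0789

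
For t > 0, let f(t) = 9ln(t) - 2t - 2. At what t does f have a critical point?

f'(t) = 9/t − 2 = 0 gives t = 9/2.
f''(t) = -9/t², which is negative for t > 0, so this is a local maximum.
f(9/2) = 9·ln(9/2) - 9 - 2 ≈ 2.5367.

9/2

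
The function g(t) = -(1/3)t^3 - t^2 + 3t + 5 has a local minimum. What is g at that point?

-4

Critical points: g'(t) = -t^2 - 2t + 3 vanishes at t = -3, 1.
g''(t) = -2t - 2. g''(-3) = 4 > 0 ⇒ local minimum; g''(1) = -4 < 0 ⇒ local maximum.
So the local minimum value is g(-3) = -4.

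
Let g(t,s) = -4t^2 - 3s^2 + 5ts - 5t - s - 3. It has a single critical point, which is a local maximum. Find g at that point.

35/23

∂g/∂t = -8t + 5s - 5 = 0 and ∂g/∂s = 5t - 6s - 1 = 0, so (t, s) = (-35/23, -33/23).
The Hessian has g_{tt} = -8, g_{ss} = -6, g_{ts} = 5, giving D = 23 > 0 with g_{tt} < 0, so the point is a local maximum.
g(-35/23, -33/23) = 35/23.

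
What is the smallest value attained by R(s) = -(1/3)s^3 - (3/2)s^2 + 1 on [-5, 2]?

-23/3

Differentiating, R'(s) = -s^2 - 3s; which vanishes at s = -3 and s = 0.
Evaluating at the critical points and endpoints: R(-5) = 31/6, R(-3) = -7/2, R(0) = 1, R(2) = -23/3.
So the minimum is R(2) = -23/3.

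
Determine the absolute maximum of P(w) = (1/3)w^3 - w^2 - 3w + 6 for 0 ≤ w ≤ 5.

P'(w) = w^2 - 2w - 3, whose only zero in [0, 5] is w = 3.
Evaluating at the critical points and endpoints: P(0) = 6; P(3) = -3; P(5) = 23/3.
The maximum over the interval is 23/3, attained at w = 5.

23/3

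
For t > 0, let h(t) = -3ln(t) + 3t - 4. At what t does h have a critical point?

1

h'(t) = -3/t + 3 = 0 gives t = 1.
h''(t) = 3/t², which is positive for t > 0, so this is a local minimum.
h(1) = -3·ln(1) + 3 - 4 ≈ -1.0000.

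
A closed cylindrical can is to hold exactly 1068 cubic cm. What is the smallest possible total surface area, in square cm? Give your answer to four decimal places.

With radius r and height h, πr²h = 1068 so h = 1068/(πr²), and S(r) = 2πr² + 2πrh = 2πr² + 2·1068/r.
S'(r) = 4πr − 2·1068/r² = 0 ⇒ r³ = 1068/(2π), so r ≈ 5.5394 and h = 2r ≈ 11.0788.
S''(r) = 4π + 4·1068/r³ > 0, so this is the minimum; S ≈ 578.4006.

578.4006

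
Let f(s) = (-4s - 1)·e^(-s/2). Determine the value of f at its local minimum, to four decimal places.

-3.3349

By the product rule, f'(s) = (2s - 7/2)·e^(-s/2). Since e^(-s/2) > 0, the only critical point is s = 7/4.
f''(7/4) has the same sign as 2 > 0, so this is a local minimum.
f(7/4) = (-8)·e^(-7/8) ≈ -3.3349.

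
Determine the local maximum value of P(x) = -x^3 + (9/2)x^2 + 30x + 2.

P'(x) = -3x^2 + 9x + 30. Setting P'(x) = 0 gives x ∈ {-2, 5}.
P''(x) = -6x + 9. P''(-2) = 21 > 0 ⇒ local minimum; P''(5) = -21 < 0 ⇒ local maximum.
Thus P has its local maximum at x = 5, with value 279/2.

279/2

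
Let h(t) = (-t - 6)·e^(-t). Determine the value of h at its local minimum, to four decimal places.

-148.4132

h'(t) = (-1)·e^(-t) + (-t - 6)·(-1)·e^(-t) = (t + 5)·e^(-t). Since e^(-t) > 0, the only critical point is t = -5.
h''(-5) has the same sign as 1 > 0, so this is a local minimum.
h(-5) = (-1)·e^(5) ≈ -148.4132.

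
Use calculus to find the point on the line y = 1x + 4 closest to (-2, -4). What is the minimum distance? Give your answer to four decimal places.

4.2426

Minimize D(x)^2 = (x + 2)^2 + (x + 8)^2.
d/dx[D^2] = 2(x + 2) + 2·1·(x + 8) = 0 ⇒ x = -5.
Then y = -1 and the distance is √(18) ≈ 4.2426.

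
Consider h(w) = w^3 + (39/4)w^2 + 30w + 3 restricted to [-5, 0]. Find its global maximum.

3

The derivative is 3w^2 + (39/2)w + 30, which vanishes at w = -4 and w = -5/2.
Evaluating at the critical points and endpoints: h(-5) = -113/4; h(-4) = -25; h(-5/2) = -427/16; h(0) = 3.
Hence the absolute maximum is 3 at w = 0.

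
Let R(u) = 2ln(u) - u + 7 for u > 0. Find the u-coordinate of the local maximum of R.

R'(u) = 2/u − 1 = 0 gives u = 2.
R''(u) = -2/u², which is negative for u > 0, so this is a local maximum.
R(2) = 2·ln(2) - 2 + 7 ≈ 6.3863.

2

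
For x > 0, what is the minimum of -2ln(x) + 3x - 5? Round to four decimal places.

P'(x) = -2/x + 3 = 0 gives x = 2/3.
P''(x) = 2/x², which is positive for x > 0, so this is a local minimum.
P(2/3) = -2·ln(2/3) + 2 - 5 ≈ -2.1891.

-2.1891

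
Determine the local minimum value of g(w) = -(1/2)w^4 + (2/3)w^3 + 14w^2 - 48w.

-128/3

g'(w) = -2w^3 + 2w^2 + 28w - 48 = 0 at w = -4, 2, 3.
Since g''(w) = -6w^2 + 4w + 28, we get g''(-4) = -84 < 0 ⇒ local maximum; g''(2) = 12 > 0 ⇒ local minimum; g''(3) = -14 < 0 ⇒ local maximum.
Thus g has its local minimum at w = 2, with value -128/3.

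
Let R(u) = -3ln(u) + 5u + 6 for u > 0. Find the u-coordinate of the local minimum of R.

R'(u) = -3/u + 5 = 0 gives u = 3/5.
R''(u) = 3/u², which is positive for u > 0, so this is a local minimum.
R(3/5) = -3·ln(3/5) + 3 + 6 ≈ 10.5325.

3/5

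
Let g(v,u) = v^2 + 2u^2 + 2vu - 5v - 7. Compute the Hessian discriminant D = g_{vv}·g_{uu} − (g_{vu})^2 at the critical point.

4

∂g/∂v = 2v + 2u - 5 = 0 and ∂g/∂u = 2v + 4u = 0, so (v, u) = (5, -5/2).
The Hessian has g_{vv} = 2, g_{uu} = 4, g_{vu} = 2, giving D = 4 > 0 with g_{vv} > 0, so the point is a local minimum.
D = (2)·(4) − (2)^2 = 4.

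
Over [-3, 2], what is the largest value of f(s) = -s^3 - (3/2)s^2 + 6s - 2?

3/2

Differentiating, f'(s) = -3s^2 - 3s + 6; which vanishes at s = -2 and s = 1.
Compare values at every candidate in [-3, 2]: f(-3) = -13/2, f(-2) = -12, f(1) = 3/2, f(2) = -4.
So the maximum is f(1) = 3/2.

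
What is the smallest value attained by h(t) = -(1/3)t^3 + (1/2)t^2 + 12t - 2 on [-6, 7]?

-49/2

The derivative is -t^2 + t + 12, which vanishes at t = -3 and t = 4.
Evaluating at the critical points and endpoints: h(-6) = 16, h(-3) = -49/2, h(4) = 98/3, h(7) = -47/6.
The minimum over the interval is -49/2, attained at t = -3.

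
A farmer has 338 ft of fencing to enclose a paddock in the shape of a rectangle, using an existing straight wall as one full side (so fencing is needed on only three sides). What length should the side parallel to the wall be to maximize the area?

Let the sides perpendicular to the wall have length x and the parallel side y, so 2x + y = 338 and the area is A = xy = x(338 − 2x).
A'(x) = 338 − 4x = 0 gives x = 169/2, and A''(x) = −4 < 0 confirms a maximum.
Then y = 338 − 2·169/2 = 169 and A = 28561/2.

169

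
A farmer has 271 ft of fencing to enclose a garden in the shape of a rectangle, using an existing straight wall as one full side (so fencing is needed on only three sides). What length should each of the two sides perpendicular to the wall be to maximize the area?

271/4

Let the sides perpendicular to the wall have length x and the parallel side y, so 2x + y = 271 and the area is A = xy = x(271 − 2x).
A'(x) = 271 − 4x = 0 gives x = 271/4, and A''(x) = −4 < 0 confirms a maximum.
Then y = 271 − 2·271/4 = 271/2 and A = 73441/8.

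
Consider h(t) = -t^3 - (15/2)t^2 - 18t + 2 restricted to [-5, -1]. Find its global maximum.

59/2

h'(t) = -3t^2 - 15t - 18, which vanishes at t = -3 and t = -2.
Compare values at every candidate in [-5, -1]: h(-5) = 59/2, h(-3) = 31/2, h(-2) = 16, h(-1) = 27/2.
So the maximum is h(-5) = 59/2.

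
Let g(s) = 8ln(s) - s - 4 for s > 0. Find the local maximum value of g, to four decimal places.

4.6355

g'(s) = 8/s − 1 = 0 gives s = 8.
g''(s) = -8/s², which is negative for s > 0, so this is a local maximum.
g(8) = 8·ln(8) - 8 - 4 ≈ 4.6355.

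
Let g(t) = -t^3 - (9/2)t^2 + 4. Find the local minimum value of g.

-19/2

g'(t) = -3t^2 - 9t = 0 at t = -3, 0.
g''(t) = -6t - 9. g''(-3) = 9 > 0 ⇒ local minimum; g''(0) = -9 < 0 ⇒ local maximum.
So the local minimum value is g(-3) = -19/2.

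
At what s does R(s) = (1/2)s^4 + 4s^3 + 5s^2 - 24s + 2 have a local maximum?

R'(s) = 2s^3 + 12s^2 + 10s - 24 = 0 at s = -4, -3, 1.
Second-derivative test with R''(s) = 6s^2 + 24s + 10: R''(-4) = 10 > 0 ⇒ local minimum; R''(-3) = -8 < 0 ⇒ local maximum; R''(1) = 40 > 0 ⇒ local minimum.
The local maximum is R(-3) = 103/2.

-3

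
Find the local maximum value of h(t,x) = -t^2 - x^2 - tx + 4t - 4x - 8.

8

∂h/∂t = -2t - x + 4 = 0 and ∂h/∂x = -t - 2x - 4 = 0, so (t, x) = (4, -4).
The Hessian has h_{tt} = -2, h_{xx} = -2, h_{tx} = -1, giving D = 3 > 0 with h_{tt} < 0, so the point is a local maximum.
h(4, -4) = 8.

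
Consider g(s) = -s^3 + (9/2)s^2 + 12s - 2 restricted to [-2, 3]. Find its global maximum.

95/2

Differentiating, g'(s) = -3s^2 + 9s + 12; whose only zero in [-2, 3] is s = -1.
Candidates: g(-2) = 0, g(-1) = -17/2, g(3) = 95/2.
Hence the absolute maximum is 95/2 at s = 3.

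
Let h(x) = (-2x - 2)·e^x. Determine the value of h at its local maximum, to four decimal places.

0.2707

h'(x) = (-2)·e^x + (-2x - 2)·1·e^x = (-2x - 4)·e^x. Since e^x > 0, the only critical point is x = -2.
h''(-2) has the same sign as -2 < 0, so this is a local maximum.
h(-2) = (2)·e^(-2) ≈ 0.2707.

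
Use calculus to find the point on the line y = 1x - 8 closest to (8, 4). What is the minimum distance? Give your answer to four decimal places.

Minimize D(x)^2 = (x - 8)^2 + (x - 12)^2.
d/dx[D^2] = 2(x - 8) + 2·1·(x - 12) = 0 ⇒ x = 10.
Then y = 2 and the distance is √(8) ≈ 2.8284.

2.8284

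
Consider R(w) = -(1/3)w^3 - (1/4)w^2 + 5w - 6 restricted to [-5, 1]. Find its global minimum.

-713/48

Differentiating, R'(w) = -w^2 - (1/2)w + 5; whose only zero in [-5, 1] is w = -5/2.
Candidates: R(-5) = 53/12; R(-5/2) = -713/48; R(1) = -19/12.
So the minimum is R(-5/2) = -713/48.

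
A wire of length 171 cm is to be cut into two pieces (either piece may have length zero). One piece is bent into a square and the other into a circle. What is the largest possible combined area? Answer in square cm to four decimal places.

2326.9248

Let x be the length used for the square. Square side x/4; circle radius (171−x)/(2π).
A(x) = (x/4)² + π·((171−x)/(2π))² = x²/16 + (171−x)²/(4π) for 0 ≤ x ≤ 171. A'(x) = x/8 − (171−x)/(2π) = 0 gives x = 4·171/(π+4) ≈ 95.7770.
A'' > 0, so the interior critical point is a minimum; the maximum is at an endpoint. A(0) = 2326.9248 and A(171) = 1827.5625, so the largest area is 2326.9248.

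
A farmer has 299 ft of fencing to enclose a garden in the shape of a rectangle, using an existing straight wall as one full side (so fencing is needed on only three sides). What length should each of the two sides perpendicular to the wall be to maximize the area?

Let the sides perpendicular to the wall have length x and the parallel side y, so 2x + y = 299 and the area is A = xy = x(299 − 2x).
A'(x) = 299 − 4x = 0 gives x = 299/4, and A''(x) = −4 < 0 confirms a maximum.
Then y = 299 − 2·299/4 = 299/2 and A = 89401/8.

299/4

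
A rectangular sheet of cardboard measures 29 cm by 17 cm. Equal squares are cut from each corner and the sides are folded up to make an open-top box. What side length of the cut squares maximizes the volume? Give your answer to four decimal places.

3.4602

With cut size x, the volume is V(x) = x(29 − 2x)(17 − 2x) for 0 < x < 8.5.
V'(x) = 12x^2 − 184x + 493. Setting V'(x) = 0 gives x ≈ 3.4602 (the root in (0, 8.5)).
V''(x) = 24x − 184 is negative there, so this is the maximum; V ≈ 770.0797.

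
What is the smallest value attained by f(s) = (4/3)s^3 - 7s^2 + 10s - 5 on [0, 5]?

The derivative is 4s^2 - 14s + 10, which vanishes at s = 1 and s = 5/2.
Compare values at every candidate in [0, 5]: f(0) = -5; f(1) = -2/3; f(5/2) = -35/12; f(5) = 110/3.
So the minimum is f(0) = -5.

-5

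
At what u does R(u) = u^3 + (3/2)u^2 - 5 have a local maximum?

-1

R'(u) = 3u^2 + 3u. Setting R'(u) = 0 gives u ∈ {-1, 0}.
R''(u) = 6u + 3. R''(-1) = -3 < 0 ⇒ local maximum; R''(0) = 3 > 0 ⇒ local minimum.
So the local maximum value is R(-1) = -9/2.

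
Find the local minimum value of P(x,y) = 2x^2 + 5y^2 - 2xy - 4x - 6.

∂P/∂x = 4x - 2y - 4 = 0 and ∂P/∂y = -2x + 10y = 0, so (x, y) = (10/9, 2/9).
The Hessian has P_{xx} = 4, P_{yy} = 10, P_{xy} = -2, giving D = 36 > 0 with P_{xx} > 0, so the point is a local minimum.
P(10/9, 2/9) = -74/9.

-74/9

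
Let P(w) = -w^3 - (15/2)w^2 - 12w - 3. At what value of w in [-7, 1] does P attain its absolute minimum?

1

Differentiating, P'(w) = -3w^2 - 15w - 12; which vanishes at w = -4 and w = -1.
Compare values at every candidate in [-7, 1]: P(-7) = 113/2; P(-4) = -11; P(-1) = 5/2; P(1) = -47/2.
Hence the absolute minimum is -47/2 at w = 1.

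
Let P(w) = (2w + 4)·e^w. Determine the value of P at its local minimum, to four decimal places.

P'(w) = 2·e^w + (2w + 4)·1·e^w = (2w + 6)·e^w. Since e^w > 0, the only critical point is w = -3.
P''(-3) has the same sign as 2 > 0, so this is a local minimum.
P(-3) = (-2)·e^(-3) ≈ -0.0996.

-0.0996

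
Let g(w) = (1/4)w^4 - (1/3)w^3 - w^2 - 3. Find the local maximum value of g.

-3

g'(w) = w^3 - w^2 - 2w = 0 at w = -1, 0, 2.
Second-derivative test with g''(w) = 3w^2 - 2w - 2: g''(-1) = 3 > 0 ⇒ local minimum; g''(0) = -2 < 0 ⇒ local maximum; g''(2) = 6 > 0 ⇒ local minimum.
Thus g has its local maximum at w = 0, with value -3.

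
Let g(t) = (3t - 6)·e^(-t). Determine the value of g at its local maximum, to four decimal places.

0.1494

By the product rule, g'(t) = (-3t + 9)·e^(-t). Since e^(-t) > 0, the only critical point is t = 3.
g''(3) has the same sign as -3 < 0, so this is a local maximum.
g(3) = (3)·e^(-3) ≈ 0.1494.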